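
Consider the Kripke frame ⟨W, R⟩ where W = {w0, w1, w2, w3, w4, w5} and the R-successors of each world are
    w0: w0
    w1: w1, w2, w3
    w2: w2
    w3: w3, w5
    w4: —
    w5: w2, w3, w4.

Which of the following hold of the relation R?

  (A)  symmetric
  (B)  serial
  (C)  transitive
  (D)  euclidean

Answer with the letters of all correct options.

none

(A) not symmetric: w1 R w2 but not w2 R w1.
(B) not serial: w4 has no R-successor.
(C) not transitive: w1 R w3 and w3 R w5 but not w1 R w5.
(D) not euclidean: w1 R w2 and w1 R w1 but not w2 R w1.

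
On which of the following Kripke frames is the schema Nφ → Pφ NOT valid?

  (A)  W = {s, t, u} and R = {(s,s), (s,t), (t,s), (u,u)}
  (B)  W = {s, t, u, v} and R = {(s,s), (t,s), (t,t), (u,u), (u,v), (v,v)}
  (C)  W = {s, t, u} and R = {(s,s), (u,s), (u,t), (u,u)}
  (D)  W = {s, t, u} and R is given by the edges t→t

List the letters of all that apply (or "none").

The schema Nφ → Pφ is axiom D; it is valid on a frame iff R is serial.
(A) R is serial (every world has an R-successor), so the schema is valid here.
(B) R is serial (every world has an R-successor), so the schema is valid here.
(C) R is not serial (t has no R-successor), so the schema fails here.
(D) R is not serial (s has no R-successor), so the schema fails here.

C, D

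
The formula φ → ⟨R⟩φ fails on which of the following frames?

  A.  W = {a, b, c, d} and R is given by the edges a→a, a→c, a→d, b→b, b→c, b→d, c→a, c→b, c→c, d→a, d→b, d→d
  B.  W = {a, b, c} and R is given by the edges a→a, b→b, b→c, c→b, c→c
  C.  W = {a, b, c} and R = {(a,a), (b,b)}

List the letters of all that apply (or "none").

The schema φ → ⟨R⟩φ is the dual of axiom T; it is valid on a frame iff R is reflexive.
(A) R is reflexive (each world relates to itself), so the schema is valid here.
(B) R is reflexive (each world relates to itself), so the schema is valid here.
(C) R is not reflexive (not c R c), so the schema fails here.

C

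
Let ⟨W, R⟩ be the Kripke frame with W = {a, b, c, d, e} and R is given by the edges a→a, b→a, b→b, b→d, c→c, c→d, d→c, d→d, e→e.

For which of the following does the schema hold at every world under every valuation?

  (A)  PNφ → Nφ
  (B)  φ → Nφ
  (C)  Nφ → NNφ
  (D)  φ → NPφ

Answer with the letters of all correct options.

none

R is not symmetric: b R a but not a R b.
R is not transitive: b R d and d R c but not b R c.
R is not euclidean: b R a and b R b but not a R b.
R is not a subset of the identity: b R a with b ≠ a.
(A) PNφ → Nφ is the dual of axiom 5, which corresponds to the euclidean property. R is not euclidean — not valid.
(B) φ → Nφ is valid only on frames where every R-edge is a self-loop. Here R ⊄ identity — not valid.
(C) Nφ → NNφ is axiom 4; it is valid on a frame exactly when R is transitive. R is not transitive, so not valid.
(D) φ → NPφ is axiom B; it is valid on a frame exactly when R is symmetric. R is not symmetric, so not valid.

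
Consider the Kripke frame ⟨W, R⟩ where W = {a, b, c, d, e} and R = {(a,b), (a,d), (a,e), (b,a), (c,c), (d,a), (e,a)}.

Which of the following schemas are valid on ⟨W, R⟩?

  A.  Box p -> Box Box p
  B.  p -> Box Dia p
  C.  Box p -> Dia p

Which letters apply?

R is symmetric: every R-edge is matched by its reverse.
R is not transitive: a R b and b R a but not a R a.
R is serial: every world has an R-successor.
(A) Box p -> Box Box p is axiom 4; it is valid on a frame exactly when R is transitive. R is not transitive, so not valid.
(B) p -> Box Dia p is axiom B; it is valid on a frame exactly when R is symmetric. R is symmetric, so valid.
(C) Box p -> Dia p is axiom D; it is valid on a frame exactly when R is serial. R is serial, so valid.

B, C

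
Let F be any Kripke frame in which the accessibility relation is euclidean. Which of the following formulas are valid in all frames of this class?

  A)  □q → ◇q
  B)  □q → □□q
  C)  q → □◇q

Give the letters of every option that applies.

none

(A) □q → ◇q (axiom D) characterises the serial frames. Such an R need not be serial — not valid.
(B) □q → □□q is axiom 4, which corresponds to transitivity. Such an R need not be transitive — not valid.
(C) q → □◇q is axiom B, which corresponds to symmetry. Such an R need not be symmetric — not valid.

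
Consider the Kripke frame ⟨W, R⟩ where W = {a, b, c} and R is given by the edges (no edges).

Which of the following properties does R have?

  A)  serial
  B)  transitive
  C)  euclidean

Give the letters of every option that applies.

B, C

(A) not serial: a has no R-successor.
(B) transitive: R is closed under composition.
(C) euclidean: any two R-successors of the same world are R-related.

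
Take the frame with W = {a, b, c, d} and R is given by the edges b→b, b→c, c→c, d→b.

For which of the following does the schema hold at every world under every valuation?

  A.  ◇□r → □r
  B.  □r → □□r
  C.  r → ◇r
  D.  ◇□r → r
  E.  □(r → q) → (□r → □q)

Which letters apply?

E

R is not reflexive: not a R a.
R is not symmetric: b R c but not c R b.
R is not transitive: d R b and b R c but not d R c.
R is not euclidean: b R c and b R b but not c R b.
(A) ◇□r → □r (the dual of axiom 5) characterises the euclidean frames. R is not euclidean — not valid.
(B) □r → □□r is axiom 4; it is valid on a frame exactly when R is transitive. R is not transitive, so not valid.
(C) r → ◇r is the dual of axiom T; it is valid on a frame exactly when R is reflexive. R is not reflexive, so not valid.
(D) ◇□r → r is the dual of axiom B; it is valid on a frame exactly when R is symmetric. R is not symmetric, so not valid.
(E) this is just K, valid on every normal frame.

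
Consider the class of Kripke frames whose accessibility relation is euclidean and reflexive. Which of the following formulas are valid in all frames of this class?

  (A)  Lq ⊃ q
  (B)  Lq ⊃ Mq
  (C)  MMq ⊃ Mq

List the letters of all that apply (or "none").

A, B, C

A reflexive euclidean relation is also symmetric (from wRw and wRv the euclidean condition gives vRw) and hence transitive; it is an equivalence relation.
(A) Lq ⊃ q is axiom T; it is valid on a frame exactly when R is reflexive. Every such R is reflexive, so valid.
(B) Lq ⊃ Mq is axiom D, which corresponds to seriality. Every such R is serial — valid.
(C) the dual of axiom 4: valid iff R is transitive. Every such R is transitive — valid.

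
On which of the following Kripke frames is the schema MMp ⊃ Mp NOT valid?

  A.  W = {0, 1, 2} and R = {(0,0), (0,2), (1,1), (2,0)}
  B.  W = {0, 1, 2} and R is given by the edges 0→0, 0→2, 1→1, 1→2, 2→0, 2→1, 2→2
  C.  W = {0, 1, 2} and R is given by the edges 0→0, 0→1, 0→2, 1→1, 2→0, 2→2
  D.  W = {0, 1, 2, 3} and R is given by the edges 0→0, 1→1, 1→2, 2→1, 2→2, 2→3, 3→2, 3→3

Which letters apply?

A, B, C, D

The schema MMp ⊃ Mp is the dual of axiom 4; it is valid on a frame iff R is transitive.
(A) R is not transitive (2 R 0 and 0 R 2 but not 2 R 2), so the schema fails here.
(B) R is not transitive (0 R 2 and 2 R 1 but not 0 R 1), so the schema fails here.
(C) R is not transitive (2 R 0 and 0 R 1 but not 2 R 1), so the schema fails here.
(D) R is not transitive (1 R 2 and 2 R 3 but not 1 R 3), so the schema fails here.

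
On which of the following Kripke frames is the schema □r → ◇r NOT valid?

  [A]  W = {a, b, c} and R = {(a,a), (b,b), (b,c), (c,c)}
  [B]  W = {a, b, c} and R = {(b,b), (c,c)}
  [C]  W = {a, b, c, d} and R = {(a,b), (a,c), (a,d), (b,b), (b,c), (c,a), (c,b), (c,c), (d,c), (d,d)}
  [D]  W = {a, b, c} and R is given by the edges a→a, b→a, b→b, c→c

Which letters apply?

The schema □r → ◇r is axiom D; it is valid on a frame iff R is serial.
(A) R is serial (every world has an R-successor), so the schema is valid here.
(B) R is not serial (a has no R-successor), so the schema fails here.
(C) R is serial (every world has an R-successor), so the schema is valid here.
(D) R is serial (every world has an R-successor), so the schema is valid here.

B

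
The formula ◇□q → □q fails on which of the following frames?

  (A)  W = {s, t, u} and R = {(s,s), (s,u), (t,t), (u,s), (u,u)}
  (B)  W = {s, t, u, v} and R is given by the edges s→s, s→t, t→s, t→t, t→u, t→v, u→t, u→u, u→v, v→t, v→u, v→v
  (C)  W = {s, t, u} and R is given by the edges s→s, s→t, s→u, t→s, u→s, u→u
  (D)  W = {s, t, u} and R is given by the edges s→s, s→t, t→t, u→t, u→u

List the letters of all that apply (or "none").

B, C, D

The schema ◇□q → □q is the dual of axiom 5; it is valid on a frame iff R is euclidean.
(A) R is euclidean (any two R-successors of the same world are R-related), so the schema is valid here.
(B) R is not euclidean (t R s and t R u but not s R u), so the schema fails here.
(C) R is not euclidean (s R t and s R u but not t R u), so the schema fails here.
(D) R is not euclidean (s R t and s R s but not t R s), so the schema fails here.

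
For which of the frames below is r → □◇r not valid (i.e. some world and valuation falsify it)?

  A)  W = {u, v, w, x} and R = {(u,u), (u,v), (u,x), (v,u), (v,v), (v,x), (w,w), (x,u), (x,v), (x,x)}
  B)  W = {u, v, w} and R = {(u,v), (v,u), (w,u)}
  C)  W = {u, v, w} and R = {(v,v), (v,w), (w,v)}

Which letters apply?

B

The schema r → □◇r is axiom B; it is valid on a frame iff R is symmetric.
(A) R is symmetric (every R-edge is matched by its reverse), so the schema is valid here.
(B) R is not symmetric (w R u but not u R w), so the schema fails here.
(C) R is symmetric (every R-edge is matched by its reverse), so the schema is valid here.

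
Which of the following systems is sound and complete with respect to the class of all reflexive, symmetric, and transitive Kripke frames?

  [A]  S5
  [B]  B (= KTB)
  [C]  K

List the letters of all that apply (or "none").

A

(A) S5 is determined by exactly this class.
(B) B (= KTB) is determined by the class of reflexive and symmetric frames.
(C) K is determined by the class of arbitrary frames.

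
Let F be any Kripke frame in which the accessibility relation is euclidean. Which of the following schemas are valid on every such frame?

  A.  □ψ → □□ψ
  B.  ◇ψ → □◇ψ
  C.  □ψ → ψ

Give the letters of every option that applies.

(A) □ψ → □□ψ (axiom 4) characterises the transitive frames. Such an R need not be transitive — not valid.
(B) axiom 5: valid iff R is euclidean. Every such R is euclidean — valid.
(C) □ψ → ψ (axiom T) characterises the reflexive frames. Such an R need not be reflexive — not valid.

B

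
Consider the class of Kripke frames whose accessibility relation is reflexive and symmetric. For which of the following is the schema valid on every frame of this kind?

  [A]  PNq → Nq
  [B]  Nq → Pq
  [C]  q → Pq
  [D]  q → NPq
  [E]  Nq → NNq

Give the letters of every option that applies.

Reflexive relations are serial.
(A) PNq → Nq is the dual of axiom 5, which corresponds to the euclidean property. Such an R need not be euclidean — not valid.
(B) Nq → Pq (axiom D) characterises the serial frames. Every such R is serial — valid.
(C) q → Pq is the dual of axiom T, which corresponds to reflexivity. Every such R is reflexive — valid.
(D) q → NPq is axiom B; it is valid on a frame exactly when R is symmetric. Every such R is symmetric, so valid.
(E) axiom 4: valid iff R is transitive. Such an R need not be transitive — not valid.

B, C, D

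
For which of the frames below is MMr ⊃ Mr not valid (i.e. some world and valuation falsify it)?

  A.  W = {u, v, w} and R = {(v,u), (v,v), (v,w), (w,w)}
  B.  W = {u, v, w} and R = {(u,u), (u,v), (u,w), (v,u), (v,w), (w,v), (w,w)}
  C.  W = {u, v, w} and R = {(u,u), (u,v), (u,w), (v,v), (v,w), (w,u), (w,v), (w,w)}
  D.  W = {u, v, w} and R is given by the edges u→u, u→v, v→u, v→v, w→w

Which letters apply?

The schema MMr ⊃ Mr is the dual of axiom 4; it is valid on a frame iff R is transitive.
(A) R is transitive (R is closed under composition), so the schema is valid here.
(B) R is not transitive (v R u and u R v but not v R v), so the schema fails here.
(C) R is not transitive (v R w and w R u but not v R u), so the schema fails here.
(D) R is transitive (R is closed under composition), so the schema is valid here.

B, C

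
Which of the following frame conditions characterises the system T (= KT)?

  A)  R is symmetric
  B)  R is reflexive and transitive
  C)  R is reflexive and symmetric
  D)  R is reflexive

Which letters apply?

(A) this class determines KB, not T (= KT).
(B) this class determines S4, not T (= KT).
(C) this class determines B (= KTB), not T (= KT).
(D) T (= KT) is sound and complete for exactly this class.

D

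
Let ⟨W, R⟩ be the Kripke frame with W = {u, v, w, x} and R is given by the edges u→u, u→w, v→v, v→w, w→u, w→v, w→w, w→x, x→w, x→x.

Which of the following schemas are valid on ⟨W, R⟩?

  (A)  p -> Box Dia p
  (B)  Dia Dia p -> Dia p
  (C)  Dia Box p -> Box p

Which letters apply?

A

R is symmetric: every R-edge is matched by its reverse.
R is not transitive: u R w and w R v but not u R v.
R is not euclidean: w R u and w R v but not u R v.
(A) p -> Box Dia p is axiom B, which corresponds to symmetry. R is symmetric — valid.
(B) Dia Dia p -> Dia p is the dual of axiom 4, which corresponds to transitivity. R is not transitive — not valid.
(C) the dual of axiom 5: valid iff R is euclidean. R is not euclidean — not valid.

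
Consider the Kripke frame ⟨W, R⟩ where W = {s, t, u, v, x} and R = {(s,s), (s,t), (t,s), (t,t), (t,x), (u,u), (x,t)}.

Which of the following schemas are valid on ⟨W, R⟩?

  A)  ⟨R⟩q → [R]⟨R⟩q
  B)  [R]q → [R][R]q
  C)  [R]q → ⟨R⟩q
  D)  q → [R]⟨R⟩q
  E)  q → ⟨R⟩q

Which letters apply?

R is not reflexive: not v R v.
R is symmetric: every R-edge is matched by its reverse.
R is not transitive: s R t and t R x but not s R x.
R is not euclidean: t R s and t R x but not s R x.
R is not serial: v has no R-successor.
(A) axiom 5: valid iff R is euclidean. R is not euclidean — not valid.
(B) [R]q → [R][R]q is axiom 4, which corresponds to transitivity. R is not transitive — not valid.
(C) [R]q → ⟨R⟩q is axiom D, which corresponds to seriality. R is not serial — not valid.
(D) axiom B: valid iff R is symmetric. R is symmetric — valid.
(E) q → ⟨R⟩q (the dual of axiom T) characterises the reflexive frames. R is not reflexive — not valid.

D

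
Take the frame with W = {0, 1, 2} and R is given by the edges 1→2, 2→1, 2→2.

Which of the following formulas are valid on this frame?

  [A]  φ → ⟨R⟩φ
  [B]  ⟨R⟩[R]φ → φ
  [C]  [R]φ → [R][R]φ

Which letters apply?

R is not reflexive: not 0 R 0.
R is symmetric: every R-edge is matched by its reverse.
R is not transitive: 1 R 2 and 2 R 1 but not 1 R 1.
(A) the dual of axiom T: valid iff R is reflexive. R is not reflexive — not valid.
(B) ⟨R⟩[R]φ → φ (the dual of axiom B) characterises the symmetric frames. R is symmetric — valid.
(C) [R]φ → [R][R]φ is axiom 4; it is valid on a frame exactly when R is transitive. R is not transitive, so not valid.

B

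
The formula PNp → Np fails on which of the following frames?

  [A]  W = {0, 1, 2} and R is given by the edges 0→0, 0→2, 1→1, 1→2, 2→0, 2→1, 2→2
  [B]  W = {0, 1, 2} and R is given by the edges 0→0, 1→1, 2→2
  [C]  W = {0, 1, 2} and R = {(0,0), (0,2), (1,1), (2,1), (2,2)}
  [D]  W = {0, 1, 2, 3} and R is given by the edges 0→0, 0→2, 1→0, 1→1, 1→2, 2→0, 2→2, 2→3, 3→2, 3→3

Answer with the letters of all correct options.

The schema PNp → Np is the dual of axiom 5; it is valid on a frame iff R is euclidean.
(A) R is not euclidean (2 R 0 and 2 R 1 but not 0 R 1), so the schema fails here.
(B) R is euclidean (any two R-successors of the same world are R-related), so the schema is valid here.
(C) R is not euclidean (0 R 2 and 0 R 0 but not 2 R 0), so the schema fails here.
(D) R is not euclidean (1 R 0 and 1 R 1 but not 0 R 1), so the schema fails here.

A, C, D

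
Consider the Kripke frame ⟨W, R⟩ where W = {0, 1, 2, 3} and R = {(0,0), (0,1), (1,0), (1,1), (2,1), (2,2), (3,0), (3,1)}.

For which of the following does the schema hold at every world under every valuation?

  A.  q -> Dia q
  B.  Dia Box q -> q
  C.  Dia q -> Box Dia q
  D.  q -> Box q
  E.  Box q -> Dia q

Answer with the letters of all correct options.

R is not reflexive: not 3 R 3.
R is not symmetric: 2 R 1 but not 1 R 2.
R is not euclidean: 2 R 1 and 2 R 2 but not 1 R 2.
R is serial: every world has an R-successor.
R is not a subset of the identity: 0 R 1 with 0 ≠ 1.
(A) q -> Dia q is the dual of axiom T, which corresponds to reflexivity. R is not reflexive — not valid.
(B) the dual of axiom B: valid iff R is symmetric. R is not symmetric — not valid.
(C) Dia q -> Box Dia q is axiom 5, which corresponds to the euclidean property. R is not euclidean — not valid.
(D) q -> Box q is equivalent to ◇p→p; it holds exactly when R ⊆ identity. Here R ⊄ identity — not valid.
(E) Box q -> Dia q (axiom D) characterises the serial frames. R is serial — valid.

E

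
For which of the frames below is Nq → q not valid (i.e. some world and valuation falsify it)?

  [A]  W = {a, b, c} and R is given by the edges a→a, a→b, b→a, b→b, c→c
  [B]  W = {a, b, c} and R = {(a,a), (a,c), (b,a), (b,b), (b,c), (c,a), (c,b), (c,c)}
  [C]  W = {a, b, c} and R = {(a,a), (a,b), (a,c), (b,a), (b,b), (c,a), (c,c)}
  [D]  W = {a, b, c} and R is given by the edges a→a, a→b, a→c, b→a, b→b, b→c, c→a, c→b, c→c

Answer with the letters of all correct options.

none

The schema Nq → q is axiom T; it is valid on a frame iff R is reflexive.
(A) R is reflexive (each world relates to itself), so the schema is valid here.
(B) R is reflexive (each world relates to itself), so the schema is valid here.
(C) R is reflexive (each world relates to itself), so the schema is valid here.
(D) R is reflexive (each world relates to itself), so the schema is valid here.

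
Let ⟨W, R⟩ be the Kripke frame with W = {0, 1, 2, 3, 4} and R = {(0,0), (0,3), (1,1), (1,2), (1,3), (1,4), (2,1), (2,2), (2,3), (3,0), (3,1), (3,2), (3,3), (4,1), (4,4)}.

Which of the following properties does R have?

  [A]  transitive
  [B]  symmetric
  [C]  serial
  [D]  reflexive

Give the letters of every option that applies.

(A) not transitive: 0 R 3 and 3 R 1 but not 0 R 1.
(B) symmetric: every R-edge is matched by its reverse.
(C) serial: every world has an R-successor.
(D) reflexive: each world relates to itself.

B, C, D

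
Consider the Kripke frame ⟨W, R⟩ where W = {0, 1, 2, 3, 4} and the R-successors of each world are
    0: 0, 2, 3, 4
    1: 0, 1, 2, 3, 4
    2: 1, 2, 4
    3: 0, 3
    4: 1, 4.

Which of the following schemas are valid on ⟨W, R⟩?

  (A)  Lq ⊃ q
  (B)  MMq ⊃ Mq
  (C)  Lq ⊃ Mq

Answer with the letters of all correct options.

R is reflexive: each world relates to itself.
R is not transitive: 0 R 2 and 2 R 1 but not 0 R 1.
R is serial: every world has an R-successor.
(A) axiom T: valid iff R is reflexive. R is reflexive — valid.
(B) MMq ⊃ Mq is the dual of axiom 4; it is valid on a frame exactly when R is transitive. R is not transitive, so not valid.
(C) Lq ⊃ Mq (axiom D) characterises the serial frames. R is serial — valid.

A, C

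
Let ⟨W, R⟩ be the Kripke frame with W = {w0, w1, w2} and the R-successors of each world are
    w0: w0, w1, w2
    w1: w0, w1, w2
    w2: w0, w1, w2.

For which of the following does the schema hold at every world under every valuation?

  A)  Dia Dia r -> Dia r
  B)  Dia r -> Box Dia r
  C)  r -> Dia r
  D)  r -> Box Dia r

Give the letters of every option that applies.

A, B, C, D

R is reflexive: each world relates to itself.
R is symmetric: every R-edge is matched by its reverse.
R is transitive: R is closed under composition.
R is euclidean: any two R-successors of the same world are R-related.
(A) Dia Dia r -> Dia r is the dual of axiom 4; it is valid on a frame exactly when R is transitive. R is transitive, so valid.
(B) Dia r -> Box Dia r is axiom 5; it is valid on a frame exactly when R is euclidean. R is euclidean, so valid.
(C) r -> Dia r is the dual of axiom T, which corresponds to reflexivity. R is reflexive — valid.
(D) axiom B: valid iff R is symmetric. R is symmetric — valid.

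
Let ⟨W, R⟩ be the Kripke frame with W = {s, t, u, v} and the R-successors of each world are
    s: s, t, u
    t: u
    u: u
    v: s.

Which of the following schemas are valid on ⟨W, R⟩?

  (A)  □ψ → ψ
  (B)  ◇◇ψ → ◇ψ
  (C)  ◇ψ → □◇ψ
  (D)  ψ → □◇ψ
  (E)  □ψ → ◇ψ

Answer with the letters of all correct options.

E

R is not reflexive: not t R t.
R is not symmetric: s R t but not t R s.
R is not transitive: v R s and s R t but not v R t.
R is not euclidean: s R t and s R s but not t R s.
R is serial: every world has an R-successor.
(A) □ψ → ψ is axiom T, which corresponds to reflexivity. R is not reflexive — not valid.
(B) ◇◇ψ → ◇ψ is the dual of axiom 4, which corresponds to transitivity. R is not transitive — not valid.
(C) ◇ψ → □◇ψ is axiom 5; it is valid on a frame exactly when R is euclidean. R is not euclidean, so not valid.
(D) ψ → □◇ψ is axiom B; it is valid on a frame exactly when R is symmetric. R is not symmetric, so not valid.
(E) axiom D: valid iff R is serial. R is serial — valid.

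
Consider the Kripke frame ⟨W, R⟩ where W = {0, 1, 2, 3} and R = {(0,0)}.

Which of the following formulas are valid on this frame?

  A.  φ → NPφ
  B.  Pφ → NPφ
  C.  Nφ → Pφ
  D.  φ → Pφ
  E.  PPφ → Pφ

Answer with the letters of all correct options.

R is not reflexive: not 1 R 1.
R is symmetric: every R-edge is matched by its reverse.
R is transitive: R is closed under composition.
R is euclidean: any two R-successors of the same world are R-related.
R is not serial: 1 has no R-successor.
(A) φ → NPφ is axiom B, which corresponds to symmetry. R is symmetric — valid.
(B) Pφ → NPφ (axiom 5) characterises the euclidean frames. R is euclidean — valid.
(C) Nφ → Pφ is axiom D; it is valid on a frame exactly when R is serial. R is not serial, so not valid.
(D) φ → Pφ (the dual of axiom T) characterises the reflexive frames. R is not reflexive — not valid.
(E) the dual of axiom 4: valid iff R is transitive. R is transitive — valid.

A, B, E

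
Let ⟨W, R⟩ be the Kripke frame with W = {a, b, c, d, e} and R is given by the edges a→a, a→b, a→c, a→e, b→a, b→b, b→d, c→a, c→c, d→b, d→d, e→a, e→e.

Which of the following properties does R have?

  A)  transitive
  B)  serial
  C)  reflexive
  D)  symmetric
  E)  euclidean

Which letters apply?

(A) not transitive: a R b and b R d but not a R d.
(B) serial: every world has an R-successor.
(C) reflexive: each world relates to itself.
(D) symmetric: every R-edge is matched by its reverse.
(E) not euclidean: a R b and a R c but not b R c.

B, C, D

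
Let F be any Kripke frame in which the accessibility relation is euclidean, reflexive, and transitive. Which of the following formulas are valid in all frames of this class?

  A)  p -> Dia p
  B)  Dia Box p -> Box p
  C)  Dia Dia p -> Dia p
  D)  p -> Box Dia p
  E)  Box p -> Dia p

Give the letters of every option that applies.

A relation that is euclidean, reflexive, and transitive is also serial and symmetric.
(A) p -> Dia p (the dual of axiom T) characterises the reflexive frames. Every such R is reflexive — valid.
(B) Dia Box p -> Box p is the dual of axiom 5, which corresponds to the euclidean property. Every such R is euclidean — valid.
(C) Dia Dia p -> Dia p is the dual of axiom 4; it is valid on a frame exactly when R is transitive. Every such R is transitive, so valid.
(D) axiom B: valid iff R is symmetric. Every such R is symmetric — valid.
(E) Box p -> Dia p is axiom D; it is valid on a frame exactly when R is serial. Every such R is serial, so valid.

A, B, C, D, E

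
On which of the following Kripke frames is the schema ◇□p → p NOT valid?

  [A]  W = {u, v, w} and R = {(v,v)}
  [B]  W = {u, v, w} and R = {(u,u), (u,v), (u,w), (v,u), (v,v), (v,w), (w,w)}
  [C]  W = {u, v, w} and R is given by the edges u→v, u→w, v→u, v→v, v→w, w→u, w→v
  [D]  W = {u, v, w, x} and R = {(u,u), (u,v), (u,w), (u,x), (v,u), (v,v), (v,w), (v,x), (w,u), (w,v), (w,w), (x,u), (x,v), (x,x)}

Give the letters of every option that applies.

B

The schema ◇□p → p is the dual of axiom B; it is valid on a frame iff R is symmetric.
(A) R is symmetric (every R-edge is matched by its reverse), so the schema is valid here.
(B) R is not symmetric (u R w but not w R u), so the schema fails here.
(C) R is symmetric (every R-edge is matched by its reverse), so the schema is valid here.
(D) R is symmetric (every R-edge is matched by its reverse), so the schema is valid here.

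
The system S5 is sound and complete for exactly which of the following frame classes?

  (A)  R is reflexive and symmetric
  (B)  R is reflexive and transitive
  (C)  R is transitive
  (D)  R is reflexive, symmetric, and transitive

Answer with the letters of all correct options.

(A) this class determines B (= KTB), not S5.
(B) this class determines S4, not S5.
(C) this class determines K4, not S5.
(D) S5 is sound and complete for exactly this class.

D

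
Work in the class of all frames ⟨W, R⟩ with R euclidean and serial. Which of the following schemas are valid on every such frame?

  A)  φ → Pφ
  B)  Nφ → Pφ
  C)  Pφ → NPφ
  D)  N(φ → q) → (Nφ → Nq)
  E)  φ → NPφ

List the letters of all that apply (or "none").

(A) φ → Pφ is the dual of axiom T; it is valid on a frame exactly when R is reflexive. Such an R need not be reflexive, so not valid.
(B) Nφ → Pφ is axiom D, which corresponds to seriality. Every such R is serial — valid.
(C) Pφ → NPφ is axiom 5, which corresponds to the euclidean property. Every such R is euclidean — valid.
(D) N(φ → q) → (Nφ → Nq) is the K axiom; it holds on all frames — valid.
(E) axiom B: valid iff R is symmetric. Such an R need not be symmetric — not valid.

B, C, D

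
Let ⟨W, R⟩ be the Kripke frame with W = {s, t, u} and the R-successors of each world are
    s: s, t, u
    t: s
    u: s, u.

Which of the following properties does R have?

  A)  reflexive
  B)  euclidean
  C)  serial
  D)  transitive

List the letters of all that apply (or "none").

C

(A) not reflexive: not t R t.
(B) not euclidean: s R t and s R u but not t R u.
(C) serial: every world has an R-successor.
(D) not transitive: t R s and s R t but not t R t.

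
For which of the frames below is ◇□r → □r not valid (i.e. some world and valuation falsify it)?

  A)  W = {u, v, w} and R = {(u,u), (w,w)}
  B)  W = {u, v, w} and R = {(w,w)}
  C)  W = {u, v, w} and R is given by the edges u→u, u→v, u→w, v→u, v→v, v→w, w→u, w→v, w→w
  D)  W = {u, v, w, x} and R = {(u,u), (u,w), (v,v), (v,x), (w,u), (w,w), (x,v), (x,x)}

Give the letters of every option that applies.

none

The schema ◇□r → □r is the dual of axiom 5; it is valid on a frame iff R is euclidean.
(A) R is euclidean (any two R-successors of the same world are R-related), so the schema is valid here.
(B) R is euclidean (any two R-successors of the same world are R-related), so the schema is valid here.
(C) R is euclidean (any two R-successors of the same world are R-related), so the schema is valid here.
(D) R is euclidean (any two R-successors of the same world are R-related), so the schema is valid here.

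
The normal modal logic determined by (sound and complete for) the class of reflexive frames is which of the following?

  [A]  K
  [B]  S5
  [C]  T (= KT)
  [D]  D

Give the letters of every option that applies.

C

(A) K is determined by the class of arbitrary frames.
(B) S5 is determined by the class of reflexive, symmetric, and transitive frames.
(C) T (= KT) is determined by exactly this class.
(D) D is determined by the class of serial frames.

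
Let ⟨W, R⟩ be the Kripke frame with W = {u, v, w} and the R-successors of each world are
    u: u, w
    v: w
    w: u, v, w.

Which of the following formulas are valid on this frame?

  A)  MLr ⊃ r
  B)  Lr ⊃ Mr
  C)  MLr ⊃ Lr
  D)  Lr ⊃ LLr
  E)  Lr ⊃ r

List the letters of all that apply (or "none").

A, B

R is not reflexive: not v R v.
R is symmetric: every R-edge is matched by its reverse.
R is not transitive: u R w and w R v but not u R v.
R is not euclidean: w R u and w R v but not u R v.
R is serial: every world has an R-successor.
(A) MLr ⊃ r is the dual of axiom B; it is valid on a frame exactly when R is symmetric. R is symmetric, so valid.
(B) Lr ⊃ Mr (axiom D) characterises the serial frames. R is serial — valid.
(C) MLr ⊃ Lr is the dual of axiom 5; it is valid on a frame exactly when R is euclidean. R is not euclidean, so not valid.
(D) axiom 4: valid iff R is transitive. R is not transitive — not valid.
(E) Lr ⊃ r (axiom T) characterises the reflexive frames. R is not reflexive — not valid.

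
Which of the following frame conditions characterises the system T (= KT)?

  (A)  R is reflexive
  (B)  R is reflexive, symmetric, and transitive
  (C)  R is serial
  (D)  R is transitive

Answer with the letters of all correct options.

A

(A) T (= KT) is sound and complete for exactly this class.
(B) this class determines S5, not T (= KT).
(C) this class determines D, not T (= KT).
(D) this class determines K4, not T (= KT).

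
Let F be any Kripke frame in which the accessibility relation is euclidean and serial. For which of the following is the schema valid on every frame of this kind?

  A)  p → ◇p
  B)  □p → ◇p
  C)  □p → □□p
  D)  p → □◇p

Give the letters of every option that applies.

B

(A) the dual of axiom T: valid iff R is reflexive. Such an R need not be reflexive — not valid.
(B) □p → ◇p (axiom D) characterises the serial frames. Every such R is serial — valid.
(C) □p → □□p is axiom 4, which corresponds to transitivity. Such an R need not be transitive — not valid.
(D) p → □◇p is axiom B, which corresponds to symmetry. Such an R need not be symmetric — not valid.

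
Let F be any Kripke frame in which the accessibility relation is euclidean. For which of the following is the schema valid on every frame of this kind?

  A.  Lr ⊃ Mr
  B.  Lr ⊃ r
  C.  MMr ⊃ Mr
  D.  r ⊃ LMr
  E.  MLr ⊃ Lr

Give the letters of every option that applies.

E

(A) Lr ⊃ Mr (axiom D) characterises the serial frames. Such an R need not be serial — not valid.
(B) axiom T: valid iff R is reflexive. Such an R need not be reflexive — not valid.
(C) the dual of axiom 4: valid iff R is transitive. Such an R need not be transitive — not valid.
(D) r ⊃ LMr (axiom B) characterises the symmetric frames. Such an R need not be symmetric — not valid.
(E) MLr ⊃ Lr is the dual of axiom 5; it is valid on a frame exactly when R is euclidean. Every such R is euclidean, so valid.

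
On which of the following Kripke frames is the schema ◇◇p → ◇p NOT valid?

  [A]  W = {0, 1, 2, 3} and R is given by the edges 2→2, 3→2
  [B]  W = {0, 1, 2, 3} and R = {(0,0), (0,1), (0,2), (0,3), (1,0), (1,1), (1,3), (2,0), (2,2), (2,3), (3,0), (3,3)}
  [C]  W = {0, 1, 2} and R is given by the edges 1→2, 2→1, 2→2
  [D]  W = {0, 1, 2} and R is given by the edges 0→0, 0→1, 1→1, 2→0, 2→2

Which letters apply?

The schema ◇◇p → ◇p is the dual of axiom 4; it is valid on a frame iff R is transitive.
(A) R is transitive (R is closed under composition), so the schema is valid here.
(B) R is not transitive (1 R 0 and 0 R 2 but not 1 R 2), so the schema fails here.
(C) R is not transitive (1 R 2 and 2 R 1 but not 1 R 1), so the schema fails here.
(D) R is not transitive (2 R 0 and 0 R 1 but not 2 R 1), so the schema fails here.

B, C, D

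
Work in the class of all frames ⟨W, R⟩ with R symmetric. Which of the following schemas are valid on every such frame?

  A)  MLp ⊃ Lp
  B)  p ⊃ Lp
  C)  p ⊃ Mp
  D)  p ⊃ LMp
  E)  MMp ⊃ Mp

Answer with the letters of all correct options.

D

(A) the dual of axiom 5: valid iff R is euclidean. Such an R need not be euclidean — not valid.
(B) p ⊃ Lp (equivalent to ◇p→p) corresponds to R being a subset of the identity. Such an R need not be a subset of the identity, so not valid.
(C) p ⊃ Mp is the dual of axiom T; it is valid on a frame exactly when R is reflexive. Such an R need not be reflexive, so not valid.
(D) axiom B: valid iff R is symmetric. Every such R is symmetric — valid.
(E) MMp ⊃ Mp is the dual of axiom 4, which corresponds to transitivity. Such an R need not be transitive — not valid.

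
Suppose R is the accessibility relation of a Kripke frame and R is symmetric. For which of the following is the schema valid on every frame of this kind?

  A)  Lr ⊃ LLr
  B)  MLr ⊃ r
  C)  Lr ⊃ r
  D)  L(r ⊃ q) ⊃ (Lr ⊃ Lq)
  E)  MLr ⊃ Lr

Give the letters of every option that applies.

(A) Lr ⊃ LLr is axiom 4, which corresponds to transitivity. Such an R need not be transitive — not valid.
(B) the dual of axiom B: valid iff R is symmetric. Every such R is symmetric — valid.
(C) Lr ⊃ r is axiom T, which corresponds to reflexivity. Such an R need not be reflexive — not valid.
(D) L(r ⊃ q) ⊃ (Lr ⊃ Lq) is axiom K, valid on every Kripke frame — valid.
(E) the dual of axiom 5: valid iff R is euclidean. Such an R need not be euclidean — not valid.

B, D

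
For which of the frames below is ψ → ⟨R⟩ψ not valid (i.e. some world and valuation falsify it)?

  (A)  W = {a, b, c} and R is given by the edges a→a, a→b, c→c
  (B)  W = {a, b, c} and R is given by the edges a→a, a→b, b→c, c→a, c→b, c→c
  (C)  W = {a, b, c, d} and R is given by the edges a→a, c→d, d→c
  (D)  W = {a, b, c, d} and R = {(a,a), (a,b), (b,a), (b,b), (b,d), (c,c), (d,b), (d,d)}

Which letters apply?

A, B, C

The schema ψ → ⟨R⟩ψ is the dual of axiom T; it is valid on a frame iff R is reflexive.
(A) R is not reflexive (not b R b), so the schema fails here.
(B) R is not reflexive (not b R b), so the schema fails here.
(C) R is not reflexive (not b R b), so the schema fails here.
(D) R is reflexive (each world relates to itself), so the schema is valid here.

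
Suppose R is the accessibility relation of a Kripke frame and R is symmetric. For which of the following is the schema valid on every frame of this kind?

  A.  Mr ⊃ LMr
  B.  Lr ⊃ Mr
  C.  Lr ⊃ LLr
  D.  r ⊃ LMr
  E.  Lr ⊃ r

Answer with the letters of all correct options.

(A) Mr ⊃ LMr (axiom 5) characterises the euclidean frames. Such an R need not be euclidean — not valid.
(B) Lr ⊃ Mr (axiom D) characterises the serial frames. Such an R need not be serial — not valid.
(C) Lr ⊃ LLr (axiom 4) characterises the transitive frames. Such an R need not be transitive — not valid.
(D) r ⊃ LMr is axiom B; it is valid on a frame exactly when R is symmetric. Every such R is symmetric, so valid.
(E) axiom T: valid iff R is reflexive. Such an R need not be reflexive — not valid.

D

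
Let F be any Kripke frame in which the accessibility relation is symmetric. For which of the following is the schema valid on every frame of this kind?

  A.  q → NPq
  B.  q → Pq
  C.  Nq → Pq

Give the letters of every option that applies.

(A) q → NPq is axiom B; it is valid on a frame exactly when R is symmetric. Every such R is symmetric, so valid.
(B) the dual of axiom T: valid iff R is reflexive. Such an R need not be reflexive — not valid.
(C) Nq → Pq (axiom D) characterises the serial frames. Such an R need not be serial — not valid.

A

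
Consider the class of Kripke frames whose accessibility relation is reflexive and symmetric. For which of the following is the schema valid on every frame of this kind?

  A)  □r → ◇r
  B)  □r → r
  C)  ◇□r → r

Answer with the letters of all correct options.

A, B, C

Reflexive relations are serial.
(A) axiom D: valid iff R is serial. Every such R is serial — valid.
(B) □r → r (axiom T) characterises the reflexive frames. Every such R is reflexive — valid.
(C) the dual of axiom B: valid iff R is symmetric. Every such R is symmetric — valid.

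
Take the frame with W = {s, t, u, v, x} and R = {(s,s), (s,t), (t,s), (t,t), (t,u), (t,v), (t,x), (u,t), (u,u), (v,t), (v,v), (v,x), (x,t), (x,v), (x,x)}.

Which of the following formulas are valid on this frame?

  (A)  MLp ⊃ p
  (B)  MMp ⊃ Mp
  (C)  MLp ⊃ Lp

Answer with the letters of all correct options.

A

R is symmetric: every R-edge is matched by its reverse.
R is not transitive: s R t and t R u but not s R u.
R is not euclidean: t R s and t R u but not s R u.
(A) MLp ⊃ p (the dual of axiom B) characterises the symmetric frames. R is symmetric — valid.
(B) MMp ⊃ Mp is the dual of axiom 4; it is valid on a frame exactly when R is transitive. R is not transitive, so not valid.
(C) MLp ⊃ Lp is the dual of axiom 5; it is valid on a frame exactly when R is euclidean. R is not euclidean, so not valid.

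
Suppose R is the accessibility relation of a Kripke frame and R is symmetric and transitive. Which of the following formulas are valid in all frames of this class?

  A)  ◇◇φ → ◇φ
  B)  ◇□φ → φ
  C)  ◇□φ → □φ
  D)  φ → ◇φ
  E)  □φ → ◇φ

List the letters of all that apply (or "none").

A, B, C

A symmetric transitive relation is euclidean (uRv and uRw give vRu by symmetry, then vRw by transitivity).
(A) the dual of axiom 4: valid iff R is transitive. Every such R is transitive — valid.
(B) the dual of axiom B: valid iff R is symmetric. Every such R is symmetric — valid.
(C) the dual of axiom 5: valid iff R is euclidean. Every such R is euclidean — valid.
(D) φ → ◇φ is the dual of axiom T, which corresponds to reflexivity. Such an R need not be reflexive — not valid.
(E) □φ → ◇φ (axiom D) characterises the serial frames. Such an R need not be serial — not valid.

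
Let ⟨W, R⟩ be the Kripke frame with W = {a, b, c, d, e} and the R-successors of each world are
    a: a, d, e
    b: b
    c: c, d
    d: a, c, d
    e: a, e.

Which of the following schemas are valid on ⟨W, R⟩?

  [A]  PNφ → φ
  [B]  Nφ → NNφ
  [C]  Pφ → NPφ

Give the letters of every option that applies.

R is symmetric: every R-edge is matched by its reverse.
R is not transitive: a R d and d R c but not a R c.
R is not euclidean: a R d and a R e but not d R e.
(A) the dual of axiom B: valid iff R is symmetric. R is symmetric — valid.
(B) Nφ → NNφ (axiom 4) characterises the transitive frames. R is not transitive — not valid.
(C) axiom 5: valid iff R is euclidean. R is not euclidean — not valid.

A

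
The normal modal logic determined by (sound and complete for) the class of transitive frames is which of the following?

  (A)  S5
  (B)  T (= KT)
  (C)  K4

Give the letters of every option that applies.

(A) S5 is determined by the class of reflexive, symmetric, and transitive frames.
(B) T (= KT) is determined by the class of reflexive frames.
(C) K4 is determined by exactly this class.

C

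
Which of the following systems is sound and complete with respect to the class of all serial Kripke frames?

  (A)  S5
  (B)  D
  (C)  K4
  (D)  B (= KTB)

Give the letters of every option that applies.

B

(A) S5 is determined by the class of reflexive, symmetric, and transitive frames.
(B) D is determined by exactly this class.
(C) K4 is determined by the class of transitive frames.
(D) B (= KTB) is determined by the class of reflexive and symmetric frames.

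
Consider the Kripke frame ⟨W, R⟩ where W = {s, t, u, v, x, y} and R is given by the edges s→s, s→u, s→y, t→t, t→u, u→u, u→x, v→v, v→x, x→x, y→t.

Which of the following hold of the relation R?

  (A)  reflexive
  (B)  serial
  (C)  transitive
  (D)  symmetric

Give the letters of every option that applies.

(A) not reflexive: not y R y.
(B) serial: every world has an R-successor.
(C) not transitive: s R u and u R x but not s R x.
(D) not symmetric: s R u but not u R s.

B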